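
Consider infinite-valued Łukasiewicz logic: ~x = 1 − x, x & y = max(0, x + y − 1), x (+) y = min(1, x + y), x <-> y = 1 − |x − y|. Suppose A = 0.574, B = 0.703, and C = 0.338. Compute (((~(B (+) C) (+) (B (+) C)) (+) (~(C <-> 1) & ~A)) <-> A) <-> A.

B (+) C = min(1, 0.703 + 0.338) = min(1, 1.041) = 1.000
~(B (+) C) = 1 − 1.000 = 0.000
~(B (+) C) (+) (B (+) C) = min(1, 0.000 + 1.000) = min(1, 1.000) = 1.000
C <-> 1 = 1 − |0.338 − 1.000| = 1 − 0.662 = 0.338
~(C <-> 1) = 1 − 0.338 = 0.662
~A = 1 − 0.574 = 0.426
~(C <-> 1) & ~A = max(0, 0.662 + 0.426 − 1) = max(0, 0.088) = 0.088
(~(B (+) C) (+) (B (+) C)) (+) (~(C <-> 1) & ~A) = min(1, 1.000 + 0.088) = min(1, 1.088) = 1.000
((~(B (+) C) (+) (B (+) C)) (+) (~(C <-> 1) & ~A)) <-> A = 1 − |1.000 − 0.574| = 1 − 0.426 = 0.574
(((~(B (+) C) (+) (B (+) C)) (+) (~(C <-> 1) & ~A)) <-> A) <-> A = 1 − |0.574 − 0.574| = 1 − 0.000 = 1.000

1.000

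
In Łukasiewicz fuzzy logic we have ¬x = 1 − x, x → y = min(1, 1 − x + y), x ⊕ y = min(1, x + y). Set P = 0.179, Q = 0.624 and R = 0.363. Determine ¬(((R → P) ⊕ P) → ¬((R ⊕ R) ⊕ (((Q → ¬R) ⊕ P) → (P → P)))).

0.995

R → P = min(1, 1 − 0.363 + 0.179) = min(1, 0.816) = 0.816
(R → P) ⊕ P = min(1, 0.816 + 0.179) = min(1, 0.995) = 0.995
R ⊕ R = min(1, 0.363 + 0.363) = min(1, 0.726) = 0.726
¬R = 1 − 0.363 = 0.637
Q → ¬R = min(1, 1 − 0.624 + 0.637) = min(1, 1.013) = 1.000
(Q → ¬R) ⊕ P = min(1, 1.000 + 0.179) = min(1, 1.179) = 1.000
P → P = min(1, 1 − 0.179 + 0.179) = min(1, 1.000) = 1.000
((Q → ¬R) ⊕ P) → (P → P) = min(1, 1 − 1.000 + 1.000) = min(1, 1.000) = 1.000
(R ⊕ R) ⊕ (((Q → ¬R) ⊕ P) → (P → P)) = min(1, 0.726 + 1.000) = min(1, 1.726) = 1.000
¬((R ⊕ R) ⊕ (((Q → ¬R) ⊕ P) → (P → P))) = 1 − 1.000 = 0.000
((R → P) ⊕ P) → ¬((R ⊕ R) ⊕ (((Q → ¬R) ⊕ P) → (P → P))) = min(1, 1 − 0.995 + 0.000) = min(1, 0.005) = 0.005
¬(((R → P) ⊕ P) → ¬((R ⊕ R) ⊕ (((Q → ¬R) ⊕ P) → (P → P)))) = 1 − 0.005 = 0.995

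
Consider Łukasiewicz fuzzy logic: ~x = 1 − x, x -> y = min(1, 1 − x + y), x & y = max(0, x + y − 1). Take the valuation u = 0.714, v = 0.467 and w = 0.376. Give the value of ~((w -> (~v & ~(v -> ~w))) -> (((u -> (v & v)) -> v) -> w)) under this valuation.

~v = 1 − 0.467 = 0.533
~w = 1 − 0.376 = 0.624
v -> ~w = min(1, 1 − 0.467 + 0.624) = min(1, 1.157) = 1.000
~(v -> ~w) = 1 − 1.000 = 0.000
~v & ~(v -> ~w) = max(0, 0.533 + 0.000 − 1) = max(0, -0.467) = 0.000
w -> (~v & ~(v -> ~w)) = min(1, 1 − 0.376 + 0.000) = min(1, 0.624) = 0.624
v & v = max(0, 0.467 + 0.467 − 1) = max(0, -0.066) = 0.000
u -> (v & v) = min(1, 1 − 0.714 + 0.000) = min(1, 0.286) = 0.286
(u -> (v & v)) -> v = min(1, 1 − 0.286 + 0.467) = min(1, 1.181) = 1.000
((u -> (v & v)) -> v) -> w = min(1, 1 − 1.000 + 0.376) = min(1, 0.376) = 0.376
(w -> (~v & ~(v -> ~w))) -> (((u -> (v & v)) -> v) -> w) = min(1, 1 − 0.624 + 0.376) = min(1, 0.752) = 0.752
~((w -> (~v & ~(v -> ~w))) -> (((u -> (v & v)) -> v) -> w)) = 1 − 0.752 = 0.248

0.248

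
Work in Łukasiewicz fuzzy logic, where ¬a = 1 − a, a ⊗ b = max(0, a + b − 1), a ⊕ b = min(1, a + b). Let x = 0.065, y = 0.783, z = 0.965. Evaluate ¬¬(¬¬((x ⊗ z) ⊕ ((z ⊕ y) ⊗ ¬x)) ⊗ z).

x ⊗ z = max(0, 0.065 + 0.965 − 1) = max(0, 0.030) = 0.030
z ⊕ y = min(1, 0.965 + 0.783) = min(1, 1.748) = 1.000
¬x = 1 − 0.065 = 0.935
(z ⊕ y) ⊗ ¬x = max(0, 1.000 + 0.935 − 1) = max(0, 0.935) = 0.935
(x ⊗ z) ⊕ ((z ⊕ y) ⊗ ¬x) = min(1, 0.030 + 0.935) = min(1, 0.965) = 0.965
¬((x ⊗ z) ⊕ ((z ⊕ y) ⊗ ¬x)) = 1 − 0.965 = 0.035
¬¬((x ⊗ z) ⊕ ((z ⊕ y) ⊗ ¬x)) = 1 − 0.035 = 0.965
¬¬((x ⊗ z) ⊕ ((z ⊕ y) ⊗ ¬x)) ⊗ z = max(0, 0.965 + 0.965 − 1) = max(0, 0.930) = 0.930
¬(¬¬((x ⊗ z) ⊕ ((z ⊕ y) ⊗ ¬x)) ⊗ z) = 1 − 0.930 = 0.070
¬¬(¬¬((x ⊗ z) ⊕ ((z ⊕ y) ⊗ ¬x)) ⊗ z) = 1 − 0.070 = 0.930

0.930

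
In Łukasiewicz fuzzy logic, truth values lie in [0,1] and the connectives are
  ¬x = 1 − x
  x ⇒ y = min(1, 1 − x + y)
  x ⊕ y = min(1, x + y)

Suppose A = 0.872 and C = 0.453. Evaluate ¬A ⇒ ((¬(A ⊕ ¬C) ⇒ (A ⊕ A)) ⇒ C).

1.000

¬A = 1 − 0.872 = 0.128
¬C = 1 − 0.453 = 0.547
A ⊕ ¬C = min(1, 0.872 + 0.547) = min(1, 1.419) = 1.000
¬(A ⊕ ¬C) = 1 − 1.000 = 0.000
A ⊕ A = min(1, 0.872 + 0.872) = min(1, 1.744) = 1.000
¬(A ⊕ ¬C) ⇒ (A ⊕ A) = min(1, 1 − 0.000 + 1.000) = min(1, 2.000) = 1.000
(¬(A ⊕ ¬C) ⇒ (A ⊕ A)) ⇒ C = min(1, 1 − 1.000 + 0.453) = min(1, 0.453) = 0.453
¬A ⇒ ((¬(A ⊕ ¬C) ⇒ (A ⊕ A)) ⇒ C) = min(1, 1 − 0.128 + 0.453) = min(1, 1.325) = 1.000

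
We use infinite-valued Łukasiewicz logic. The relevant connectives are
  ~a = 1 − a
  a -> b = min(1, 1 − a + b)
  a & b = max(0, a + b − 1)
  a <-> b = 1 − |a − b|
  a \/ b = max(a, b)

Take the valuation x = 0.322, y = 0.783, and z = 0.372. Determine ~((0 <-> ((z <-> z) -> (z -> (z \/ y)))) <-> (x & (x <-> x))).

z <-> z = 1 − |0.372 − 0.372| = 1 − 0.000 = 1.000
z \/ y = max(0.372, 0.783) = 0.783
z -> (z \/ y) = min(1, 1 − 0.372 + 0.783) = min(1, 1.411) = 1.000
(z <-> z) -> (z -> (z \/ y)) = min(1, 1 − 1.000 + 1.000) = min(1, 1.000) = 1.000
0 <-> ((z <-> z) -> (z -> (z \/ y))) = 1 − |0.000 − 1.000| = 1 − 1.000 = 0.000
x <-> x = 1 − |0.322 − 0.322| = 1 − 0.000 = 1.000
x & (x <-> x) = max(0, 0.322 + 1.000 − 1) = max(0, 0.322) = 0.322
(0 <-> ((z <-> z) -> (z -> (z \/ y)))) <-> (x & (x <-> x)) = 1 − |0.000 − 0.322| = 1 − 0.322 = 0.678
~((0 <-> ((z <-> z) -> (z -> (z \/ y)))) <-> (x & (x <-> x))) = 1 − 0.678 = 0.322

0.322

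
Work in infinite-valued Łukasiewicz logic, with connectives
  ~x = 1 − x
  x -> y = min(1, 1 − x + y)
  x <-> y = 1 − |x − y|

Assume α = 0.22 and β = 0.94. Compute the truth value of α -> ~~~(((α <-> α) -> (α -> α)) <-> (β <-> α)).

1.00

α <-> α = 1 − |0.22 − 0.22| = 1 − 0.00 = 1.00
α -> α = min(1, 1 − 0.22 + 0.22) = min(1, 1.00) = 1.00
(α <-> α) -> (α -> α) = min(1, 1 − 1.00 + 1.00) = min(1, 1.00) = 1.00
β <-> α = 1 − |0.94 − 0.22| = 1 − 0.72 = 0.28
((α <-> α) -> (α -> α)) <-> (β <-> α) = 1 − |1.00 − 0.28| = 1 − 0.72 = 0.28
~(((α <-> α) -> (α -> α)) <-> (β <-> α)) = 1 − 0.28 = 0.72
~~(((α <-> α) -> (α -> α)) <-> (β <-> α)) = 1 − 0.72 = 0.28
~~~(((α <-> α) -> (α -> α)) <-> (β <-> α)) = 1 − 0.28 = 0.72
α -> ~~~(((α <-> α) -> (α -> α)) <-> (β <-> α)) = min(1, 1 − 0.22 + 0.72) = min(1, 1.50) = 1.00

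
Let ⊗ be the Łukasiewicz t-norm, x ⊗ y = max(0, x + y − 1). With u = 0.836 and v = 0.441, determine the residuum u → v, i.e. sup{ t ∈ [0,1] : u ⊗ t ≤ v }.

0.605

The residuum of the Łukasiewicz t-norm gives the supremum: min(1, 1 − 0.836 + 0.441).
1 − 0.836 + 0.441 = 0.605, so t = min(1, 0.605) = 0.605.
Check: 0.836 ⊗ 0.605 = max(0, 0.441) = 0.441 ≤ 0.441.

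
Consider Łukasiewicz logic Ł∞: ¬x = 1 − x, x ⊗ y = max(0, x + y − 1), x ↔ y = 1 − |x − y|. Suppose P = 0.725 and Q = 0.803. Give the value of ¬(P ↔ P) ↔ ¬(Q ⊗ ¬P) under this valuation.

0.078

P ↔ P = 1 − |0.725 − 0.725| = 1 − 0.000 = 1.000
¬(P ↔ P) = 1 − 1.000 = 0.000
¬P = 1 − 0.725 = 0.275
Q ⊗ ¬P = max(0, 0.803 + 0.275 − 1) = max(0, 0.078) = 0.078
¬(Q ⊗ ¬P) = 1 − 0.078 = 0.922
¬(P ↔ P) ↔ ¬(Q ⊗ ¬P) = 1 − |0.000 − 0.922| = 1 − 0.922 = 0.078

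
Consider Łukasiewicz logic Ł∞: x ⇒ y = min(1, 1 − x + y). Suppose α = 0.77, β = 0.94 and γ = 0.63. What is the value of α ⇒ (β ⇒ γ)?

β ⇒ γ = min(1, 1 − 0.94 + 0.63) = min(1, 0.69) = 0.69
α ⇒ (β ⇒ γ) = min(1, 1 − 0.77 + 0.69) = min(1, 0.92) = 0.92

0.92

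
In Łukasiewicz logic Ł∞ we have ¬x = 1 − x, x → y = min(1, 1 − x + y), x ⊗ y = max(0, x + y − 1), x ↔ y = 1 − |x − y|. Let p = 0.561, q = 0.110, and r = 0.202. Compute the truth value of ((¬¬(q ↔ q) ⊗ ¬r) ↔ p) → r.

0.439

q ↔ q = 1 − |0.110 − 0.110| = 1 − 0.000 = 1.000
¬(q ↔ q) = 1 − 1.000 = 0.000
¬¬(q ↔ q) = 1 − 0.000 = 1.000
¬r = 1 − 0.202 = 0.798
¬¬(q ↔ q) ⊗ ¬r = max(0, 1.000 + 0.798 − 1) = max(0, 0.798) = 0.798
(¬¬(q ↔ q) ⊗ ¬r) ↔ p = 1 − |0.798 − 0.561| = 1 − 0.237 = 0.763
((¬¬(q ↔ q) ⊗ ¬r) ↔ p) → r = min(1, 1 − 0.763 + 0.202) = min(1, 0.439) = 0.439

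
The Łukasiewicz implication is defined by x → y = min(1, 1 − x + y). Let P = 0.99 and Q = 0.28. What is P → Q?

P → Q = min(1, 1 − 0.99 + 0.28) = min(1, 0.29) = 0.29
For comparison, the Gödel implication (1 if x ≤ y else y) would give 0.28.

0.29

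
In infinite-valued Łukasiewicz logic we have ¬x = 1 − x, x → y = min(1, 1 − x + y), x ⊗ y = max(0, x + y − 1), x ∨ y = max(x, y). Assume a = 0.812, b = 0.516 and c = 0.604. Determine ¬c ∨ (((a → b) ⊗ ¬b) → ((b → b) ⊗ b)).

1.000

¬c = 1 − 0.604 = 0.396
a → b = min(1, 1 − 0.812 + 0.516) = min(1, 0.704) = 0.704
¬b = 1 − 0.516 = 0.484
(a → b) ⊗ ¬b = max(0, 0.704 + 0.484 − 1) = max(0, 0.188) = 0.188
b → b = min(1, 1 − 0.516 + 0.516) = min(1, 1.000) = 1.000
(b → b) ⊗ b = max(0, 1.000 + 0.516 − 1) = max(0, 0.516) = 0.516
((a → b) ⊗ ¬b) → ((b → b) ⊗ b) = min(1, 1 − 0.188 + 0.516) = min(1, 1.328) = 1.000
¬c ∨ (((a → b) ⊗ ¬b) → ((b → b) ⊗ b)) = max(0.396, 1.000) = 1.000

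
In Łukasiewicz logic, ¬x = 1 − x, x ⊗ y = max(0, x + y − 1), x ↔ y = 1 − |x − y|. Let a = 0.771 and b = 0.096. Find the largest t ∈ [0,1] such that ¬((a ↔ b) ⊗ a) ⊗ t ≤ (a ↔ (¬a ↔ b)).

a ↔ b = 1 − |0.771 − 0.096| = 1 − 0.675 = 0.325
(a ↔ b) ⊗ a = max(0, 0.325 + 0.771 − 1) = max(0, 0.096) = 0.096
¬((a ↔ b) ⊗ a) = 1 − 0.096 = 0.904
So the left factor is ¬((a ↔ b) ⊗ a) = 0.904.
¬a = 1 − 0.771 = 0.229
¬a ↔ b = 1 − |0.229 − 0.096| = 1 − 0.133 = 0.867
a ↔ (¬a ↔ b) = 1 − |0.771 − 0.867| = 1 − 0.096 = 0.904
So the right-hand bound is a ↔ (¬a ↔ b) = 0.904.
The residuum of the Łukasiewicz t-norm gives the supremum: min(1, 1 − 0.904 + 0.904).
1 − 0.904 + 0.904 = 1.000, so t = min(1, 1.000) = 1.000.
Check: 0.904 ⊗ 1.000 = max(0, 0.904) = 0.904 ≤ 0.904.

1.000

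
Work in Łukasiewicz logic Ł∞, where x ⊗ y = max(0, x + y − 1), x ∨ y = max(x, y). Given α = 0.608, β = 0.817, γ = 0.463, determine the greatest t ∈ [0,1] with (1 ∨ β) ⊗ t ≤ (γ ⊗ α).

1 ∨ β = max(1.000, 0.817) = 1.000
So the left factor is 1 ∨ β = 1.000.
γ ⊗ α = max(0, 0.463 + 0.608 − 1) = max(0, 0.071) = 0.071
So the right-hand bound is γ ⊗ α = 0.071.
The residuum of the Łukasiewicz t-norm gives the supremum: min(1, 1 − 1.000 + 0.071).
1 − 1.000 + 0.071 = 0.071, so t = min(1, 0.071) = 0.071.
Check: 1.000 ⊗ 0.071 = max(0, 0.071) = 0.071 ≤ 0.071.

0.071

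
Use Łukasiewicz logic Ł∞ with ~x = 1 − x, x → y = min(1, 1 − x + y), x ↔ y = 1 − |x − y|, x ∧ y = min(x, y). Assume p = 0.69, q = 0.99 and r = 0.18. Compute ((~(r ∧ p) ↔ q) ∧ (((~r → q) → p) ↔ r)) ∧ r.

r ∧ p = min(0.18, 0.69) = 0.18
~(r ∧ p) = 1 − 0.18 = 0.82
~(r ∧ p) ↔ q = 1 − |0.82 − 0.99| = 1 − 0.17 = 0.83
~r = 1 − 0.18 = 0.82
~r → q = min(1, 1 − 0.82 + 0.99) = min(1, 1.17) = 1.00
(~r → q) → p = min(1, 1 − 1.00 + 0.69) = min(1, 0.69) = 0.69
((~r → q) → p) ↔ r = 1 − |0.69 − 0.18| = 1 − 0.51 = 0.49
(~(r ∧ p) ↔ q) ∧ (((~r → q) → p) ↔ r) = min(0.83, 0.49) = 0.49
((~(r ∧ p) ↔ q) ∧ (((~r → q) → p) ↔ r)) ∧ r = min(0.49, 0.18) = 0.18

0.18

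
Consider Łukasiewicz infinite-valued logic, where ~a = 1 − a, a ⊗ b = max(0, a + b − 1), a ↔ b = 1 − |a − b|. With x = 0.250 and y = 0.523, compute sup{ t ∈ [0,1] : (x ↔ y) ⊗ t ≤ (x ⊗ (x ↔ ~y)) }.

0.296

x ↔ y = 1 − |0.250 − 0.523| = 1 − 0.273 = 0.727
So the left factor is x ↔ y = 0.727.
~y = 1 − 0.523 = 0.477
x ↔ ~y = 1 − |0.250 − 0.477| = 1 − 0.227 = 0.773
x ⊗ (x ↔ ~y) = max(0, 0.250 + 0.773 − 1) = max(0, 0.023) = 0.023
So the right-hand bound is x ⊗ (x ↔ ~y) = 0.023.
The residuum of the Łukasiewicz t-norm gives the supremum: min(1, 1 − 0.727 + 0.023).
1 − 0.727 + 0.023 = 0.296, so t = min(1, 0.296) = 0.296.
Check: 0.727 ⊗ 0.296 = max(0, 0.023) = 0.023 ≤ 0.023.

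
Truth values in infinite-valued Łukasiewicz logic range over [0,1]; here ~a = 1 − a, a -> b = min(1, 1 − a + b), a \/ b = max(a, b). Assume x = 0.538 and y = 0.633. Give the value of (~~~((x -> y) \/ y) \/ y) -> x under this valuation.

0.905

x -> y = min(1, 1 − 0.538 + 0.633) = min(1, 1.095) = 1.000
(x -> y) \/ y = max(1.000, 0.633) = 1.000
~((x -> y) \/ y) = 1 − 1.000 = 0.000
~~((x -> y) \/ y) = 1 − 0.000 = 1.000
~~~((x -> y) \/ y) = 1 − 1.000 = 0.000
~~~((x -> y) \/ y) \/ y = max(0.000, 0.633) = 0.633
(~~~((x -> y) \/ y) \/ y) -> x = min(1, 1 − 0.633 + 0.538) = min(1, 0.905) = 0.905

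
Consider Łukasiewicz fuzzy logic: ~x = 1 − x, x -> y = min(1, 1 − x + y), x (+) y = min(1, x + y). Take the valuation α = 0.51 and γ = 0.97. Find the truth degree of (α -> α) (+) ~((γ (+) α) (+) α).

α -> α = min(1, 1 − 0.51 + 0.51) = min(1, 1.00) = 1.00
γ (+) α = min(1, 0.97 + 0.51) = min(1, 1.48) = 1.00
(γ (+) α) (+) α = min(1, 1.00 + 0.51) = min(1, 1.51) = 1.00
~((γ (+) α) (+) α) = 1 − 1.00 = 0.00
(α -> α) (+) ~((γ (+) α) (+) α) = min(1, 1.00 + 0.00) = min(1, 1.00) = 1.00

1.00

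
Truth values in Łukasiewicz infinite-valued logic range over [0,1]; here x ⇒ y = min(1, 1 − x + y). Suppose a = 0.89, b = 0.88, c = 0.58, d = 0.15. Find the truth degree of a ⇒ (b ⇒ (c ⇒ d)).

c ⇒ d = min(1, 1 − 0.58 + 0.15) = min(1, 0.57) = 0.57
b ⇒ (c ⇒ d) = min(1, 1 − 0.88 + 0.57) = min(1, 0.69) = 0.69
a ⇒ (b ⇒ (c ⇒ d)) = min(1, 1 − 0.89 + 0.69) = min(1, 0.80) = 0.80

0.80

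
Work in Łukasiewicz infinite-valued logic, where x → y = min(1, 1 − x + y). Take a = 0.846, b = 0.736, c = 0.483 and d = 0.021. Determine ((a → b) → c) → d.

0.428

a → b = min(1, 1 − 0.846 + 0.736) = min(1, 0.890) = 0.890
(a → b) → c = min(1, 1 − 0.890 + 0.483) = min(1, 0.593) = 0.593
((a → b) → c) → d = min(1, 1 − 0.593 + 0.021) = min(1, 0.428) = 0.428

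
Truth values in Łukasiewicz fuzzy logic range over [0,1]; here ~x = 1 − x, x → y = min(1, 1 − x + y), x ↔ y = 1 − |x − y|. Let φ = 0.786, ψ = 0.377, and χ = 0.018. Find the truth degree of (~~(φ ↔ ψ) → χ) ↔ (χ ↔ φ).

φ ↔ ψ = 1 − |0.786 − 0.377| = 1 − 0.409 = 0.591
~(φ ↔ ψ) = 1 − 0.591 = 0.409
~~(φ ↔ ψ) = 1 − 0.409 = 0.591
~~(φ ↔ ψ) → χ = min(1, 1 − 0.591 + 0.018) = min(1, 0.427) = 0.427
χ ↔ φ = 1 − |0.018 − 0.786| = 1 − 0.768 = 0.232
(~~(φ ↔ ψ) → χ) ↔ (χ ↔ φ) = 1 − |0.427 − 0.232| = 1 − 0.195 = 0.805

0.805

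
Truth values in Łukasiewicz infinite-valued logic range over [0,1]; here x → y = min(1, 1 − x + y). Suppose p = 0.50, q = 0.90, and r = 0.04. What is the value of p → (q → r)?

q → r = min(1, 1 − 0.90 + 0.04) = min(1, 0.14) = 0.14
p → (q → r) = min(1, 1 − 0.50 + 0.14) = min(1, 0.64) = 0.64

0.64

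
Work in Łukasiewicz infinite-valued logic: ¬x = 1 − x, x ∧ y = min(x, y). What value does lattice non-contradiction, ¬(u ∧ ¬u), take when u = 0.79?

0.79

¬u = 1 − 0.79 = 0.21
u ∧ ¬u = min(0.79, 0.21) = 0.21
¬(u ∧ ¬u) = 1 − 0.21 = 0.79
(The value 0.79 < 1 shows this instance is not satisfied; not a Ł∞-tautology — its value is 1 − min(a, 1−a).)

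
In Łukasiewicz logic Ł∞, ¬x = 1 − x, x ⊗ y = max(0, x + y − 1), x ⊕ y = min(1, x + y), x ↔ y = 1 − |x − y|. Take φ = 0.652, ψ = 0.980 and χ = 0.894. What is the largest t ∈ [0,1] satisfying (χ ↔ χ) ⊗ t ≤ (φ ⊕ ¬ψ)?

χ ↔ χ = 1 − |0.894 − 0.894| = 1 − 0.000 = 1.000
So the left factor is χ ↔ χ = 1.000.
¬ψ = 1 − 0.980 = 0.020
φ ⊕ ¬ψ = min(1, 0.652 + 0.020) = min(1, 0.672) = 0.672
So the right-hand bound is φ ⊕ ¬ψ = 0.672.
The residuum of the Łukasiewicz t-norm gives the supremum: min(1, 1 − 1.000 + 0.672).
1 − 1.000 + 0.672 = 0.672, so t = min(1, 0.672) = 0.672.
Check: 1.000 ⊗ 0.672 = max(0, 0.672) = 0.672 ≤ 0.672.

0.672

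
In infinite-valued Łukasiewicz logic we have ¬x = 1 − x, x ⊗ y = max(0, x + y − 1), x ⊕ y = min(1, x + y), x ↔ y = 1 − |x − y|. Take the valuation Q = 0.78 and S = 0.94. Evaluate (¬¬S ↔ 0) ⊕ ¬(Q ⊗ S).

0.34

¬S = 1 − 0.94 = 0.06
¬¬S = 1 − 0.06 = 0.94
¬¬S ↔ 0 = 1 − |0.94 − 0.00| = 1 − 0.94 = 0.06
Q ⊗ S = max(0, 0.78 + 0.94 − 1) = max(0, 0.72) = 0.72
¬(Q ⊗ S) = 1 − 0.72 = 0.28
(¬¬S ↔ 0) ⊕ ¬(Q ⊗ S) = min(1, 0.06 + 0.28) = min(1, 0.34) = 0.34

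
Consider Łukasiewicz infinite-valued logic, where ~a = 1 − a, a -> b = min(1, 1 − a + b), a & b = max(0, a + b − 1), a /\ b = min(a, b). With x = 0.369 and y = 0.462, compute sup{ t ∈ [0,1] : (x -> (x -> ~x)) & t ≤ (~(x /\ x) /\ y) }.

~x = 1 − 0.369 = 0.631
x -> ~x = min(1, 1 − 0.369 + 0.631) = min(1, 1.262) = 1.000
x -> (x -> ~x) = min(1, 1 − 0.369 + 1.000) = min(1, 1.631) = 1.000
So the left factor is x -> (x -> ~x) = 1.000.
x /\ x = min(0.369, 0.369) = 0.369
~(x /\ x) = 1 − 0.369 = 0.631
~(x /\ x) /\ y = min(0.631, 0.462) = 0.462
So the right-hand bound is ~(x /\ x) /\ y = 0.462.
The residuum of the Łukasiewicz t-norm gives the supremum: min(1, 1 − 1.000 + 0.462).
1 − 1.000 + 0.462 = 0.462, so t = min(1, 0.462) = 0.462.
Check: 1.000 & 0.462 = max(0, 0.462) = 0.462 ≤ 0.462.

0.462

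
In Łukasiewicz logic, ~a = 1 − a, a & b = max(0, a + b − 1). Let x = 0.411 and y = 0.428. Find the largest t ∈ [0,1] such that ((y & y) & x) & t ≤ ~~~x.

y & y = max(0, 0.428 + 0.428 − 1) = max(0, -0.144) = 0.000
(y & y) & x = max(0, 0.000 + 0.411 − 1) = max(0, -0.589) = 0.000
So the left factor is (y & y) & x = 0.000.
~x = 1 − 0.411 = 0.589
~~x = 1 − 0.589 = 0.411
~~~x = 1 − 0.411 = 0.589
So the right-hand bound is ~~~x = 0.589.
The residuum of the Łukasiewicz t-norm gives the supremum: min(1, 1 − 0.000 + 0.589).
1 − 0.000 + 0.589 = 1.589, so t = min(1, 1.589) = 1.000.
Check: 0.000 & 1.000 = max(0, 0.000) = 0.000 ≤ 0.589.

1.000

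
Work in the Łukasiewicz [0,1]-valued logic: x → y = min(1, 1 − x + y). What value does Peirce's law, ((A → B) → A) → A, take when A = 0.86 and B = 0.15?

A → B = min(1, 1 − 0.86 + 0.15) = min(1, 0.29) = 0.29
(A → B) → A = min(1, 1 − 0.29 + 0.86) = min(1, 1.57) = 1.00
((A → B) → A) → A = min(1, 1 − 1.00 + 0.86) = min(1, 0.86) = 0.86
(The value 0.86 < 1 shows this instance is not satisfied; not a Ł∞-tautology in general.)

0.86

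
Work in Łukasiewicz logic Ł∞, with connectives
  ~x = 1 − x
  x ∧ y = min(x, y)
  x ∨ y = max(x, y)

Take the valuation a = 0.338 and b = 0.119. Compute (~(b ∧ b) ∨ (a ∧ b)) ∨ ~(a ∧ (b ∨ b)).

b ∧ b = min(0.119, 0.119) = 0.119
~(b ∧ b) = 1 − 0.119 = 0.881
a ∧ b = min(0.338, 0.119) = 0.119
~(b ∧ b) ∨ (a ∧ b) = max(0.881, 0.119) = 0.881
b ∨ b = max(0.119, 0.119) = 0.119
a ∧ (b ∨ b) = min(0.338, 0.119) = 0.119
~(a ∧ (b ∨ b)) = 1 − 0.119 = 0.881
(~(b ∧ b) ∨ (a ∧ b)) ∨ ~(a ∧ (b ∨ b)) = max(0.881, 0.881) = 0.881

0.881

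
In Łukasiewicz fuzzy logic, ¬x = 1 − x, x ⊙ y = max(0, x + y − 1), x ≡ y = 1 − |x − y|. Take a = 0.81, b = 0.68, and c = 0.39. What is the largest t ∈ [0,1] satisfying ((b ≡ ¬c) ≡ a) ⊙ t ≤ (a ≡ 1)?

¬c = 1 − 0.39 = 0.61
b ≡ ¬c = 1 − |0.68 − 0.61| = 1 − 0.07 = 0.93
(b ≡ ¬c) ≡ a = 1 − |0.93 − 0.81| = 1 − 0.12 = 0.88
So the left factor is (b ≡ ¬c) ≡ a = 0.88.
a ≡ 1 = 1 − |0.81 − 1.00| = 1 − 0.19 = 0.81
So the right-hand bound is a ≡ 1 = 0.81.
The residuum of the Łukasiewicz t-norm gives the supremum: min(1, 1 − 0.88 + 0.81).
1 − 0.88 + 0.81 = 0.93, so t = min(1, 0.93) = 0.93.
Check: 0.88 ⊙ 0.93 = max(0, 0.81) = 0.81 ≤ 0.81.

0.93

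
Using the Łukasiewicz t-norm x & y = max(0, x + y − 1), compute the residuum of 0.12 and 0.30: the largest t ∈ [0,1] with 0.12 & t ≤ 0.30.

1.00

The residuum of the Łukasiewicz t-norm gives the supremum: min(1, 1 − 0.12 + 0.30).
1 − 0.12 + 0.30 = 1.18, so t = min(1, 1.18) = 1.00.
Check: 0.12 & 1.00 = max(0, 0.12) = 0.12 ≤ 0.30.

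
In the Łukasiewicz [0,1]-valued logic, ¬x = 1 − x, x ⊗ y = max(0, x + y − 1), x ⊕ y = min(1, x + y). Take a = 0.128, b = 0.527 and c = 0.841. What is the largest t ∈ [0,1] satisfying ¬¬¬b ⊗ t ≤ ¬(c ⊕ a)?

0.558

¬b = 1 − 0.527 = 0.473
¬¬b = 1 − 0.473 = 0.527
¬¬¬b = 1 − 0.527 = 0.473
So the left factor is ¬¬¬b = 0.473.
c ⊕ a = min(1, 0.841 + 0.128) = min(1, 0.969) = 0.969
¬(c ⊕ a) = 1 − 0.969 = 0.031
So the right-hand bound is ¬(c ⊕ a) = 0.031.
The residuum of the Łukasiewicz t-norm gives the supremum: min(1, 1 − 0.473 + 0.031).
1 − 0.473 + 0.031 = 0.558, so t = min(1, 0.558) = 0.558.
Check: 0.473 ⊗ 0.558 = max(0, 0.031) = 0.031 ≤ 0.031.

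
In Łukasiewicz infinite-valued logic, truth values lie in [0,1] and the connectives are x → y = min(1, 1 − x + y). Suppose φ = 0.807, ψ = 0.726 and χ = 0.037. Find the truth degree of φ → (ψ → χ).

0.504

ψ → χ = min(1, 1 − 0.726 + 0.037) = min(1, 0.311) = 0.311
φ → (ψ → χ) = min(1, 1 − 0.807 + 0.311) = min(1, 0.504) = 0.504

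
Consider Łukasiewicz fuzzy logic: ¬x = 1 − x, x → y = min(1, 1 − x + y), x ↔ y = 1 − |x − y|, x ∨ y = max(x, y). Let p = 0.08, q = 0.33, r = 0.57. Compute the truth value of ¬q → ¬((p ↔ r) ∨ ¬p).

¬q = 1 − 0.33 = 0.67
p ↔ r = 1 − |0.08 − 0.57| = 1 − 0.49 = 0.51
¬p = 1 − 0.08 = 0.92
(p ↔ r) ∨ ¬p = max(0.51, 0.92) = 0.92
¬((p ↔ r) ∨ ¬p) = 1 − 0.92 = 0.08
¬q → ¬((p ↔ r) ∨ ¬p) = min(1, 1 − 0.67 + 0.08) = min(1, 0.41) = 0.41

0.41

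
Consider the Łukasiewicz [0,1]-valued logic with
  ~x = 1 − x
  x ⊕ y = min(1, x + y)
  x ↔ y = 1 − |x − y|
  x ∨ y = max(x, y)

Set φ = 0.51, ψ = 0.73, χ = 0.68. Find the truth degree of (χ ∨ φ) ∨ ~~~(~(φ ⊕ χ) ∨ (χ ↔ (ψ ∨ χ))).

χ ∨ φ = max(0.68, 0.51) = 0.68
φ ⊕ χ = min(1, 0.51 + 0.68) = min(1, 1.19) = 1.00
~(φ ⊕ χ) = 1 − 1.00 = 0.00
ψ ∨ χ = max(0.73, 0.68) = 0.73
χ ↔ (ψ ∨ χ) = 1 − |0.68 − 0.73| = 1 − 0.05 = 0.95
~(φ ⊕ χ) ∨ (χ ↔ (ψ ∨ χ)) = max(0.00, 0.95) = 0.95
~(~(φ ⊕ χ) ∨ (χ ↔ (ψ ∨ χ))) = 1 − 0.95 = 0.05
~~(~(φ ⊕ χ) ∨ (χ ↔ (ψ ∨ χ))) = 1 − 0.05 = 0.95
~~~(~(φ ⊕ χ) ∨ (χ ↔ (ψ ∨ χ))) = 1 − 0.95 = 0.05
(χ ∨ φ) ∨ ~~~(~(φ ⊕ χ) ∨ (χ ↔ (ψ ∨ χ))) = max(0.68, 0.05) = 0.68

0.68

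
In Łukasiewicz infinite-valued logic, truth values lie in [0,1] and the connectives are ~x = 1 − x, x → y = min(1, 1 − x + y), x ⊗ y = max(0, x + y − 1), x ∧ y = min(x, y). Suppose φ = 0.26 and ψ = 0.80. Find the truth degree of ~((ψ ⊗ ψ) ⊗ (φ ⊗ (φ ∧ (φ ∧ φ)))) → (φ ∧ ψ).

0.26

ψ ⊗ ψ = max(0, 0.80 + 0.80 − 1) = max(0, 0.60) = 0.60
φ ∧ φ = min(0.26, 0.26) = 0.26
φ ∧ (φ ∧ φ) = min(0.26, 0.26) = 0.26
φ ⊗ (φ ∧ (φ ∧ φ)) = max(0, 0.26 + 0.26 − 1) = max(0, -0.48) = 0.00
(ψ ⊗ ψ) ⊗ (φ ⊗ (φ ∧ (φ ∧ φ))) = max(0, 0.60 + 0.00 − 1) = max(0, -0.40) = 0.00
~((ψ ⊗ ψ) ⊗ (φ ⊗ (φ ∧ (φ ∧ φ)))) = 1 − 0.00 = 1.00
φ ∧ ψ = min(0.26, 0.80) = 0.26
~((ψ ⊗ ψ) ⊗ (φ ⊗ (φ ∧ (φ ∧ φ)))) → (φ ∧ ψ) = min(1, 1 − 1.00 + 0.26) = min(1, 0.26) = 0.26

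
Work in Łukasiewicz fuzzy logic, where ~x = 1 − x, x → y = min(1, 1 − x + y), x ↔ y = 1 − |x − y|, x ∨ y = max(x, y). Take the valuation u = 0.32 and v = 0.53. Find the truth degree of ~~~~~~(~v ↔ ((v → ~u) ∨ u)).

0.47

~v = 1 − 0.53 = 0.47
~u = 1 − 0.32 = 0.68
v → ~u = min(1, 1 − 0.53 + 0.68) = min(1, 1.15) = 1.00
(v → ~u) ∨ u = max(1.00, 0.32) = 1.00
~v ↔ ((v → ~u) ∨ u) = 1 − |0.47 − 1.00| = 1 − 0.53 = 0.47
~(~v ↔ ((v → ~u) ∨ u)) = 1 − 0.47 = 0.53
~~(~v ↔ ((v → ~u) ∨ u)) = 1 − 0.53 = 0.47
~~~(~v ↔ ((v → ~u) ∨ u)) = 1 − 0.47 = 0.53
~~~~(~v ↔ ((v → ~u) ∨ u)) = 1 − 0.53 = 0.47
~~~~~(~v ↔ ((v → ~u) ∨ u)) = 1 − 0.47 = 0.53
~~~~~~(~v ↔ ((v → ~u) ∨ u)) = 1 − 0.53 = 0.47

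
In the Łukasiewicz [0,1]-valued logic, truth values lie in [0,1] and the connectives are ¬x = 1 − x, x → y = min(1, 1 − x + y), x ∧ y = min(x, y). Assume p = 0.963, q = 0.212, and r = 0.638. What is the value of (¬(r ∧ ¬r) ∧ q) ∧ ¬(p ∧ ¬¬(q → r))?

0.037

¬r = 1 − 0.638 = 0.362
r ∧ ¬r = min(0.638, 0.362) = 0.362
¬(r ∧ ¬r) = 1 − 0.362 = 0.638
¬(r ∧ ¬r) ∧ q = min(0.638, 0.212) = 0.212
q → r = min(1, 1 − 0.212 + 0.638) = min(1, 1.426) = 1.000
¬(q → r) = 1 − 1.000 = 0.000
¬¬(q → r) = 1 − 0.000 = 1.000
p ∧ ¬¬(q → r) = min(0.963, 1.000) = 0.963
¬(p ∧ ¬¬(q → r)) = 1 − 0.963 = 0.037
(¬(r ∧ ¬r) ∧ q) ∧ ¬(p ∧ ¬¬(q → r)) = min(0.212, 0.037) = 0.037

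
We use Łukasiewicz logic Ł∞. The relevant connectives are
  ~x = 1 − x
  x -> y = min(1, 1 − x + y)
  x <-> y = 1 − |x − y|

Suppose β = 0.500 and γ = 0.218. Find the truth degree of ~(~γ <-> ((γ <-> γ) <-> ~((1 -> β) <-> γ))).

~γ = 1 − 0.218 = 0.782
γ <-> γ = 1 − |0.218 − 0.218| = 1 − 0.000 = 1.000
1 -> β = min(1, 1 − 1.000 + 0.500) = min(1, 0.500) = 0.500
(1 -> β) <-> γ = 1 − |0.500 − 0.218| = 1 − 0.282 = 0.718
~((1 -> β) <-> γ) = 1 − 0.718 = 0.282
(γ <-> γ) <-> ~((1 -> β) <-> γ) = 1 − |1.000 − 0.282| = 1 − 0.718 = 0.282
~γ <-> ((γ <-> γ) <-> ~((1 -> β) <-> γ)) = 1 − |0.782 − 0.282| = 1 − 0.500 = 0.500
~(~γ <-> ((γ <-> γ) <-> ~((1 -> β) <-> γ))) = 1 − 0.500 = 0.500

0.500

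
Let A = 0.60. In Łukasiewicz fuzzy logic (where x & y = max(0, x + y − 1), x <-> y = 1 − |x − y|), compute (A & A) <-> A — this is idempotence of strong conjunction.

A & A = max(0, 0.60 + 0.60 − 1) = max(0, 0.20) = 0.20
(A & A) <-> A = 1 − |0.20 − 0.60| = 1 − 0.40 = 0.60
(The value 0.60 < 1 shows this instance is not satisfied; fails in Ł∞ since a ⊗ a = max(0, 2a−1) ≠ a in general.)

0.60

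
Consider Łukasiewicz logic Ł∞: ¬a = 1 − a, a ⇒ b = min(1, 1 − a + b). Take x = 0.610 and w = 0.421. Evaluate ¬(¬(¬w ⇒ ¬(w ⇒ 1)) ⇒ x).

0.000

¬w = 1 − 0.421 = 0.579
w ⇒ 1 = min(1, 1 − 0.421 + 1.000) = min(1, 1.579) = 1.000
¬(w ⇒ 1) = 1 − 1.000 = 0.000
¬w ⇒ ¬(w ⇒ 1) = min(1, 1 − 0.579 + 0.000) = min(1, 0.421) = 0.421
¬(¬w ⇒ ¬(w ⇒ 1)) = 1 − 0.421 = 0.579
¬(¬w ⇒ ¬(w ⇒ 1)) ⇒ x = min(1, 1 − 0.579 + 0.610) = min(1, 1.031) = 1.000
¬(¬(¬w ⇒ ¬(w ⇒ 1)) ⇒ x) = 1 − 1.000 = 0.000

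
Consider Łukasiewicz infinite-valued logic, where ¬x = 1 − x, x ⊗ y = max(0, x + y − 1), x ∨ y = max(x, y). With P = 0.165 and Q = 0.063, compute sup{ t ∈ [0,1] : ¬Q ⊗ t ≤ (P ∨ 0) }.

¬Q = 1 − 0.063 = 0.937
So the left factor is ¬Q = 0.937.
P ∨ 0 = max(0.165, 0.000) = 0.165
So the right-hand bound is P ∨ 0 = 0.165.
The residuum of the Łukasiewicz t-norm gives the supremum: min(1, 1 − 0.937 + 0.165).
1 − 0.937 + 0.165 = 0.228, so t = min(1, 0.228) = 0.228.
Check: 0.937 ⊗ 0.228 = max(0, 0.165) = 0.165 ≤ 0.165.

0.228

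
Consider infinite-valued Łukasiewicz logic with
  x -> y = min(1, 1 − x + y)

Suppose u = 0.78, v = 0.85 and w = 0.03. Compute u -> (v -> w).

0.40

v -> w = min(1, 1 − 0.85 + 0.03) = min(1, 0.18) = 0.18
u -> (v -> w) = min(1, 1 − 0.78 + 0.18) = min(1, 0.40) = 0.40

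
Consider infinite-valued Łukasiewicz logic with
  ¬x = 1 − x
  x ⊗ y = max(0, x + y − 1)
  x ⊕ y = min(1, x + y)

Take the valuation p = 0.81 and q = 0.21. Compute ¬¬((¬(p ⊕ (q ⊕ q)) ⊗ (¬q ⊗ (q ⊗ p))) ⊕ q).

0.21

q ⊕ q = min(1, 0.21 + 0.21) = min(1, 0.42) = 0.42
p ⊕ (q ⊕ q) = min(1, 0.81 + 0.42) = min(1, 1.23) = 1.00
¬(p ⊕ (q ⊕ q)) = 1 − 1.00 = 0.00
¬q = 1 − 0.21 = 0.79
q ⊗ p = max(0, 0.21 + 0.81 − 1) = max(0, 0.02) = 0.02
¬q ⊗ (q ⊗ p) = max(0, 0.79 + 0.02 − 1) = max(0, -0.19) = 0.00
¬(p ⊕ (q ⊕ q)) ⊗ (¬q ⊗ (q ⊗ p)) = max(0, 0.00 + 0.00 − 1) = max(0, -1.00) = 0.00
(¬(p ⊕ (q ⊕ q)) ⊗ (¬q ⊗ (q ⊗ p))) ⊕ q = min(1, 0.00 + 0.21) = min(1, 0.21) = 0.21
¬((¬(p ⊕ (q ⊕ q)) ⊗ (¬q ⊗ (q ⊗ p))) ⊕ q) = 1 − 0.21 = 0.79
¬¬((¬(p ⊕ (q ⊕ q)) ⊗ (¬q ⊗ (q ⊗ p))) ⊕ q) = 1 − 0.79 = 0.21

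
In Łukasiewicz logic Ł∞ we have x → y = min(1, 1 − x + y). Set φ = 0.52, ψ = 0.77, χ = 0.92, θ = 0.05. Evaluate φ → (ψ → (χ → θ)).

0.84

χ → θ = min(1, 1 − 0.92 + 0.05) = min(1, 0.13) = 0.13
ψ → (χ → θ) = min(1, 1 − 0.77 + 0.13) = min(1, 0.36) = 0.36
φ → (ψ → (χ → θ)) = min(1, 1 − 0.52 + 0.36) = min(1, 0.84) = 0.84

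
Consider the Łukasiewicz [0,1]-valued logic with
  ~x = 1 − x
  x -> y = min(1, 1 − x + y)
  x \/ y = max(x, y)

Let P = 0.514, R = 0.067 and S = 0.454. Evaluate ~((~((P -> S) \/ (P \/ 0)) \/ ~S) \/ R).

P -> S = min(1, 1 − 0.514 + 0.454) = min(1, 0.940) = 0.940
P \/ 0 = max(0.514, 0.000) = 0.514
(P -> S) \/ (P \/ 0) = max(0.940, 0.514) = 0.940
~((P -> S) \/ (P \/ 0)) = 1 − 0.940 = 0.060
~S = 1 − 0.454 = 0.546
~((P -> S) \/ (P \/ 0)) \/ ~S = max(0.060, 0.546) = 0.546
(~((P -> S) \/ (P \/ 0)) \/ ~S) \/ R = max(0.546, 0.067) = 0.546
~((~((P -> S) \/ (P \/ 0)) \/ ~S) \/ R) = 1 − 0.546 = 0.454

0.454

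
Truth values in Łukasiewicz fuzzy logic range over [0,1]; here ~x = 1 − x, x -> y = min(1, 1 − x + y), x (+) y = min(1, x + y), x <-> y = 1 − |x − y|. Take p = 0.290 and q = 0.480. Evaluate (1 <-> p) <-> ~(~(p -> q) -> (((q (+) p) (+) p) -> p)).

0.710

1 <-> p = 1 − |1.000 − 0.290| = 1 − 0.710 = 0.290
p -> q = min(1, 1 − 0.290 + 0.480) = min(1, 1.190) = 1.000
~(p -> q) = 1 − 1.000 = 0.000
q (+) p = min(1, 0.480 + 0.290) = min(1, 0.770) = 0.770
(q (+) p) (+) p = min(1, 0.770 + 0.290) = min(1, 1.060) = 1.000
((q (+) p) (+) p) -> p = min(1, 1 − 1.000 + 0.290) = min(1, 0.290) = 0.290
~(p -> q) -> (((q (+) p) (+) p) -> p) = min(1, 1 − 0.000 + 0.290) = min(1, 1.290) = 1.000
~(~(p -> q) -> (((q (+) p) (+) p) -> p)) = 1 − 1.000 = 0.000
(1 <-> p) <-> ~(~(p -> q) -> (((q (+) p) (+) p) -> p)) = 1 − |0.290 − 0.000| = 1 − 0.290 = 0.710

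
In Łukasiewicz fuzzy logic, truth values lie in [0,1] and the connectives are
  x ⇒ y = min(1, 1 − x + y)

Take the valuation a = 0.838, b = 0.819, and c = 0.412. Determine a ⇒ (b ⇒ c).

0.755

b ⇒ c = min(1, 1 − 0.819 + 0.412) = min(1, 0.593) = 0.593
a ⇒ (b ⇒ c) = min(1, 1 − 0.838 + 0.593) = min(1, 0.755) = 0.755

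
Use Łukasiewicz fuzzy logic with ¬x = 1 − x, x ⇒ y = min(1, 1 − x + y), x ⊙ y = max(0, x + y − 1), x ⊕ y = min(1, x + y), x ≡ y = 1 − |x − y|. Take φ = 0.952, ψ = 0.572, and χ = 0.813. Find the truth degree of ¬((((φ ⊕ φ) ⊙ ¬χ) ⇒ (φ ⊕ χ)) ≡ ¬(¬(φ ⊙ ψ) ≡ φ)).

0.524

φ ⊕ φ = min(1, 0.952 + 0.952) = min(1, 1.904) = 1.000
¬χ = 1 − 0.813 = 0.187
(φ ⊕ φ) ⊙ ¬χ = max(0, 1.000 + 0.187 − 1) = max(0, 0.187) = 0.187
φ ⊕ χ = min(1, 0.952 + 0.813) = min(1, 1.765) = 1.000
((φ ⊕ φ) ⊙ ¬χ) ⇒ (φ ⊕ χ) = min(1, 1 − 0.187 + 1.000) = min(1, 1.813) = 1.000
φ ⊙ ψ = max(0, 0.952 + 0.572 − 1) = max(0, 0.524) = 0.524
¬(φ ⊙ ψ) = 1 − 0.524 = 0.476
¬(φ ⊙ ψ) ≡ φ = 1 − |0.476 − 0.952| = 1 − 0.476 = 0.524
¬(¬(φ ⊙ ψ) ≡ φ) = 1 − 0.524 = 0.476
(((φ ⊕ φ) ⊙ ¬χ) ⇒ (φ ⊕ χ)) ≡ ¬(¬(φ ⊙ ψ) ≡ φ) = 1 − |1.000 − 0.476| = 1 − 0.524 = 0.476
¬((((φ ⊕ φ) ⊙ ¬χ) ⇒ (φ ⊕ χ)) ≡ ¬(¬(φ ⊙ ψ) ≡ φ)) = 1 − 0.476 = 0.524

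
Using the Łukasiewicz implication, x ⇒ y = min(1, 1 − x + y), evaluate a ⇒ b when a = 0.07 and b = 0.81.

1.00

a ⇒ b = min(1, 1 − 0.07 + 0.81) = min(1, 1.74) = 1.00
For comparison, the Gödel implication (1 if x ≤ y else y) would give 1.00.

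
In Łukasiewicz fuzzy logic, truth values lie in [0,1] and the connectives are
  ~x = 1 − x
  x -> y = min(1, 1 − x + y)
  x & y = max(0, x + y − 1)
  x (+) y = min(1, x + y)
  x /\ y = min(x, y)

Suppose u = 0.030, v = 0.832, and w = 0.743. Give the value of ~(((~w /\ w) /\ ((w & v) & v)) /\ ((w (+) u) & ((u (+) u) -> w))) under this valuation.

~w = 1 − 0.743 = 0.257
~w /\ w = min(0.257, 0.743) = 0.257
w & v = max(0, 0.743 + 0.832 − 1) = max(0, 0.575) = 0.575
(w & v) & v = max(0, 0.575 + 0.832 − 1) = max(0, 0.407) = 0.407
(~w /\ w) /\ ((w & v) & v) = min(0.257, 0.407) = 0.257
w (+) u = min(1, 0.743 + 0.030) = min(1, 0.773) = 0.773
u (+) u = min(1, 0.030 + 0.030) = min(1, 0.060) = 0.060
(u (+) u) -> w = min(1, 1 − 0.060 + 0.743) = min(1, 1.683) = 1.000
(w (+) u) & ((u (+) u) -> w) = max(0, 0.773 + 1.000 − 1) = max(0, 0.773) = 0.773
((~w /\ w) /\ ((w & v) & v)) /\ ((w (+) u) & ((u (+) u) -> w)) = min(0.257, 0.773) = 0.257
~(((~w /\ w) /\ ((w & v) & v)) /\ ((w (+) u) & ((u (+) u) -> w))) = 1 − 0.257 = 0.743

0.743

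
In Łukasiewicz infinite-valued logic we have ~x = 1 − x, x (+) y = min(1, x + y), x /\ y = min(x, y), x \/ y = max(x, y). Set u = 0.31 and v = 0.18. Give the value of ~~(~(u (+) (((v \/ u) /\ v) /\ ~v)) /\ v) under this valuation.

v \/ u = max(0.18, 0.31) = 0.31
(v \/ u) /\ v = min(0.31, 0.18) = 0.18
~v = 1 − 0.18 = 0.82
((v \/ u) /\ v) /\ ~v = min(0.18, 0.82) = 0.18
u (+) (((v \/ u) /\ v) /\ ~v) = min(1, 0.31 + 0.18) = min(1, 0.49) = 0.49
~(u (+) (((v \/ u) /\ v) /\ ~v)) = 1 − 0.49 = 0.51
~(u (+) (((v \/ u) /\ v) /\ ~v)) /\ v = min(0.51, 0.18) = 0.18
~(~(u (+) (((v \/ u) /\ v) /\ ~v)) /\ v) = 1 − 0.18 = 0.82
~~(~(u (+) (((v \/ u) /\ v) /\ ~v)) /\ v) = 1 − 0.82 = 0.18

0.18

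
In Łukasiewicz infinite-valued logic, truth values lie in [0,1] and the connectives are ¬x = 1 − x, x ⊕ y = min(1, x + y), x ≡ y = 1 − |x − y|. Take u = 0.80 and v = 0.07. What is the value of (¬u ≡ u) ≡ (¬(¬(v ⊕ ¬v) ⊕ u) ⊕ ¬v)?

¬u = 1 − 0.80 = 0.20
¬u ≡ u = 1 − |0.20 − 0.80| = 1 − 0.60 = 0.40
¬v = 1 − 0.07 = 0.93
v ⊕ ¬v = min(1, 0.07 + 0.93) = min(1, 1.00) = 1.00
¬(v ⊕ ¬v) = 1 − 1.00 = 0.00
¬(v ⊕ ¬v) ⊕ u = min(1, 0.00 + 0.80) = min(1, 0.80) = 0.80
¬(¬(v ⊕ ¬v) ⊕ u) = 1 − 0.80 = 0.20
¬(¬(v ⊕ ¬v) ⊕ u) ⊕ ¬v = min(1, 0.20 + 0.93) = min(1, 1.13) = 1.00
(¬u ≡ u) ≡ (¬(¬(v ⊕ ¬v) ⊕ u) ⊕ ¬v) = 1 − |0.40 − 1.00| = 1 − 0.60 = 0.40

0.40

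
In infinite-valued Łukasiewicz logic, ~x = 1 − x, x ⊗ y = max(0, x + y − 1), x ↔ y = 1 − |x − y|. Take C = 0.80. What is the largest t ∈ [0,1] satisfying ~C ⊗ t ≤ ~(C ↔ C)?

~C = 1 − 0.80 = 0.20
So the left factor is ~C = 0.20.
C ↔ C = 1 − |0.80 − 0.80| = 1 − 0.00 = 1.00
~(C ↔ C) = 1 − 1.00 = 0.00
So the right-hand bound is ~(C ↔ C) = 0.00.
The residuum of the Łukasiewicz t-norm gives the supremum: min(1, 1 − 0.20 + 0.00).
1 − 0.20 + 0.00 = 0.80, so t = min(1, 0.80) = 0.80.
Check: 0.20 ⊗ 0.80 = max(0, 0.00) = 0.00 ≤ 0.00.

0.80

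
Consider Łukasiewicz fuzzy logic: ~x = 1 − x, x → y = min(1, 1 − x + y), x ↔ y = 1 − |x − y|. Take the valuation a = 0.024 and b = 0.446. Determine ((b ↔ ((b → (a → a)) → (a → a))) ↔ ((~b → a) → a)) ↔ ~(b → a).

0.530

a → a = min(1, 1 − 0.024 + 0.024) = min(1, 1.000) = 1.000
b → (a → a) = min(1, 1 − 0.446 + 1.000) = min(1, 1.554) = 1.000
(b → (a → a)) → (a → a) = min(1, 1 − 1.000 + 1.000) = min(1, 1.000) = 1.000
b ↔ ((b → (a → a)) → (a → a)) = 1 − |0.446 − 1.000| = 1 − 0.554 = 0.446
~b = 1 − 0.446 = 0.554
~b → a = min(1, 1 − 0.554 + 0.024) = min(1, 0.470) = 0.470
(~b → a) → a = min(1, 1 − 0.470 + 0.024) = min(1, 0.554) = 0.554
(b ↔ ((b → (a → a)) → (a → a))) ↔ ((~b → a) → a) = 1 − |0.446 − 0.554| = 1 − 0.108 = 0.892
b → a = min(1, 1 − 0.446 + 0.024) = min(1, 0.578) = 0.578
~(b → a) = 1 − 0.578 = 0.422
((b ↔ ((b → (a → a)) → (a → a))) ↔ ((~b → a) → a)) ↔ ~(b → a) = 1 − |0.892 − 0.422| = 1 − 0.470 = 0.530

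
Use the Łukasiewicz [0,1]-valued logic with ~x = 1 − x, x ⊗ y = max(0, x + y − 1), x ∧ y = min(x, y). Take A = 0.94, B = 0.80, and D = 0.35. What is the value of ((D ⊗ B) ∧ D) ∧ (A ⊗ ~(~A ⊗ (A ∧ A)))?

D ⊗ B = max(0, 0.35 + 0.80 − 1) = max(0, 0.15) = 0.15
(D ⊗ B) ∧ D = min(0.15, 0.35) = 0.15
~A = 1 − 0.94 = 0.06
A ∧ A = min(0.94, 0.94) = 0.94
~A ⊗ (A ∧ A) = max(0, 0.06 + 0.94 − 1) = max(0, 0.00) = 0.00
~(~A ⊗ (A ∧ A)) = 1 − 0.00 = 1.00
A ⊗ ~(~A ⊗ (A ∧ A)) = max(0, 0.94 + 1.00 − 1) = max(0, 0.94) = 0.94
((D ⊗ B) ∧ D) ∧ (A ⊗ ~(~A ⊗ (A ∧ A))) = min(0.15, 0.94) = 0.15

0.15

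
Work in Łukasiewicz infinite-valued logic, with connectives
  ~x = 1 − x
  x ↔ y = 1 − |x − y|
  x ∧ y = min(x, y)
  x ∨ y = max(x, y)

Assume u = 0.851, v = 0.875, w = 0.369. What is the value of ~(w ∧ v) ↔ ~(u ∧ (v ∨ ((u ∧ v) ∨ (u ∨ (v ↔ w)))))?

w ∧ v = min(0.369, 0.875) = 0.369
~(w ∧ v) = 1 − 0.369 = 0.631
u ∧ v = min(0.851, 0.875) = 0.851
v ↔ w = 1 − |0.875 − 0.369| = 1 − 0.506 = 0.494
u ∨ (v ↔ w) = max(0.851, 0.494) = 0.851
(u ∧ v) ∨ (u ∨ (v ↔ w)) = max(0.851, 0.851) = 0.851
v ∨ ((u ∧ v) ∨ (u ∨ (v ↔ w))) = max(0.875, 0.851) = 0.875
u ∧ (v ∨ ((u ∧ v) ∨ (u ∨ (v ↔ w)))) = min(0.851, 0.875) = 0.851
~(u ∧ (v ∨ ((u ∧ v) ∨ (u ∨ (v ↔ w))))) = 1 − 0.851 = 0.149
~(w ∧ v) ↔ ~(u ∧ (v ∨ ((u ∧ v) ∨ (u ∨ (v ↔ w))))) = 1 − |0.631 − 0.149| = 1 − 0.482 = 0.518

0.518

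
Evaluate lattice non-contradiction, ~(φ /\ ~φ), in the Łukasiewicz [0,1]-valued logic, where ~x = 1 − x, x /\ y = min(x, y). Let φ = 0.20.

0.80

~φ = 1 − 0.20 = 0.80
φ /\ ~φ = min(0.20, 0.80) = 0.20
~(φ /\ ~φ) = 1 − 0.20 = 0.80
(The value 0.80 < 1 shows this instance is not satisfied; not a Ł∞-tautology — its value is 1 − min(a, 1−a).)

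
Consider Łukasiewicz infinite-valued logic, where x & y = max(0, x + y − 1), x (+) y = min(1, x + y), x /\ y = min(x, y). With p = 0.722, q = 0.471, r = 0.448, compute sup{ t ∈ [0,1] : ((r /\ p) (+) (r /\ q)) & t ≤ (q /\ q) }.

0.575

r /\ p = min(0.448, 0.722) = 0.448
r /\ q = min(0.448, 0.471) = 0.448
(r /\ p) (+) (r /\ q) = min(1, 0.448 + 0.448) = min(1, 0.896) = 0.896
So the left factor is (r /\ p) (+) (r /\ q) = 0.896.
q /\ q = min(0.471, 0.471) = 0.471
So the right-hand bound is q /\ q = 0.471.
The residuum of the Łukasiewicz t-norm gives the supremum: min(1, 1 − 0.896 + 0.471).
1 − 0.896 + 0.471 = 0.575, so t = min(1, 0.575) = 0.575.
Check: 0.896 & 0.575 = max(0, 0.471) = 0.471 ≤ 0.471.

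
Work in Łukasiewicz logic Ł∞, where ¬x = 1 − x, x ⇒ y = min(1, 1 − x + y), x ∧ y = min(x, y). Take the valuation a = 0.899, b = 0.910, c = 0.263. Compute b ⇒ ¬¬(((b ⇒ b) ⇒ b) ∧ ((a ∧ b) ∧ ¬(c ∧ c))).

0.827

b ⇒ b = min(1, 1 − 0.910 + 0.910) = min(1, 1.000) = 1.000
(b ⇒ b) ⇒ b = min(1, 1 − 1.000 + 0.910) = min(1, 0.910) = 0.910
a ∧ b = min(0.899, 0.910) = 0.899
c ∧ c = min(0.263, 0.263) = 0.263
¬(c ∧ c) = 1 − 0.263 = 0.737
(a ∧ b) ∧ ¬(c ∧ c) = min(0.899, 0.737) = 0.737
((b ⇒ b) ⇒ b) ∧ ((a ∧ b) ∧ ¬(c ∧ c)) = min(0.910, 0.737) = 0.737
¬(((b ⇒ b) ⇒ b) ∧ ((a ∧ b) ∧ ¬(c ∧ c))) = 1 − 0.737 = 0.263
¬¬(((b ⇒ b) ⇒ b) ∧ ((a ∧ b) ∧ ¬(c ∧ c))) = 1 − 0.263 = 0.737
b ⇒ ¬¬(((b ⇒ b) ⇒ b) ∧ ((a ∧ b) ∧ ¬(c ∧ c))) = min(1, 1 − 0.910 + 0.737) = min(1, 0.827) = 0.827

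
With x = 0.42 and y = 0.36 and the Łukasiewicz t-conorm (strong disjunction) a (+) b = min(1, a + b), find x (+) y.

0.78

x (+) y = min(1, 0.42 + 0.36) = min(1, 0.78) = 0.78
For comparison, the Gödel t-conorm max(a, b) would give 0.42.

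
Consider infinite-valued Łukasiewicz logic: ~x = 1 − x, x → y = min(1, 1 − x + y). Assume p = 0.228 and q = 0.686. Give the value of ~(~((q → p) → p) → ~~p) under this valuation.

q → p = min(1, 1 − 0.686 + 0.228) = min(1, 0.542) = 0.542
(q → p) → p = min(1, 1 − 0.542 + 0.228) = min(1, 0.686) = 0.686
~((q → p) → p) = 1 − 0.686 = 0.314
~p = 1 − 0.228 = 0.772
~~p = 1 − 0.772 = 0.228
~((q → p) → p) → ~~p = min(1, 1 − 0.314 + 0.228) = min(1, 0.914) = 0.914
~(~((q → p) → p) → ~~p) = 1 − 0.914 = 0.086

0.086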